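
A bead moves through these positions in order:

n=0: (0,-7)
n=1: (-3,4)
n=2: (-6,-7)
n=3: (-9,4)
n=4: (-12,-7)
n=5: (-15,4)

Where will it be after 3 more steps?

First: linear, -3 per step → -24 at step 8.
Second: cycles through -7, 4 every 2 steps. Step 8 lands at position 0 of the cycle → -7.

(-24,-7)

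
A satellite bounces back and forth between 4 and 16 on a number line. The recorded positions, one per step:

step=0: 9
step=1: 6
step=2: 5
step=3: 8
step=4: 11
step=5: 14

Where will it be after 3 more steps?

The value reflects between 4 and 16, moving 3 per step.
  step 6: 14 → 15
  step 7: 15 → 12
  step 8: 12 → 9

9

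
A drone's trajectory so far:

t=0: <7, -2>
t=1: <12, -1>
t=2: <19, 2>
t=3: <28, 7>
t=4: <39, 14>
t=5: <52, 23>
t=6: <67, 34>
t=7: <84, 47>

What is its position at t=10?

<147, 98>

Taking differences between consecutive positions: <+5, +1>, <+7, +3>, <+9, +5>, <+11, +7>, <+13, +9>, <+15, +11>, <+17, +13>. These grow by <+2, +2> each step.
step 8: <84, 47> + <+19, +15> → <103, 62>
step 9: <103, 62> + <+21, +17> → <124, 79>
step 10: <124, 79> + <+23, +19> → <147, 98>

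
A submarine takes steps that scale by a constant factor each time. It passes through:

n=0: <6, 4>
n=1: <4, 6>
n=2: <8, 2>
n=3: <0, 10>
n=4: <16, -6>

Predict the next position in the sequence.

Consecutive displacements <-2, +2>, <+4, -4>, <-8, +8>, <+16, -16> scale by a factor of -2 each step.
step 5: <16, -6> + <-32, +32> → <-16, 26>

<-16, 26>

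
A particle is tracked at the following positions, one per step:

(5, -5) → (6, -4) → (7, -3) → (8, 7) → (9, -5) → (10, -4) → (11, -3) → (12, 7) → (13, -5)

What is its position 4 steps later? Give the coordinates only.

(17, -5)

The first coordinate changes by +1 each step, so at step 12 it is 5 + 12·(1) = 17.
The second coordinate repeats the cycle [-5, -4, -3, 7] with period 4; step 12 mod 4 = 0, giving -5.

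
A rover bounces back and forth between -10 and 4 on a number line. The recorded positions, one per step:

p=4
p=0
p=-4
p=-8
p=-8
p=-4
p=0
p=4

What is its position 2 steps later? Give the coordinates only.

The value travels 4 per step and bounces off the walls at -10 and 4.
  step 8: 4 → 0
  step 9: 0 → -4

p=-4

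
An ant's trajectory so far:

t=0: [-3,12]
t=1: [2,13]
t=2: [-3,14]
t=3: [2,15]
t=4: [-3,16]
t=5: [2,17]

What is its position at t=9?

[2,21]

First: cycles through -3, 2 every 2 steps. Step 9 lands at position 1 of the cycle → 2.
Second: linear, +1 per step → 21 at step 9.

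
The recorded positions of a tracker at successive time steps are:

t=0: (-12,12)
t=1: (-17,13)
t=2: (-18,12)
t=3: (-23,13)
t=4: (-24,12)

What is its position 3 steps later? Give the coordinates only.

(-35,13)

Step-to-step displacements: (-5,+1), (-1,-1), (-5,+1), (-1,-1) — a repeating cycle of length 2.
step 5: apply (-5,+1) → (-29,13)
step 6: apply (-1,-1) → (-30,12)
step 7: apply (-5,+1) → (-35,13)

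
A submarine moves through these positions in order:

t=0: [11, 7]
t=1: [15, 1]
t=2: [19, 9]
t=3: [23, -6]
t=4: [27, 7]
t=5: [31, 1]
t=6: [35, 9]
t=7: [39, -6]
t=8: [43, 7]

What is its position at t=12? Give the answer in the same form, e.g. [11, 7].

[59, 7]

First: linear, +4 per step → 59 at step 12.
Second: cycles through 7, 1, 9, -6 every 4 steps. Step 12 lands at position 0 of the cycle → 7.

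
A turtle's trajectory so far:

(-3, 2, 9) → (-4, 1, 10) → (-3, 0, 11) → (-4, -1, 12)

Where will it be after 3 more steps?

The first coordinate repeats the cycle [-3, -4] with period 2; step 6 mod 2 = 0, giving -3.
The second coordinate changes by -1 each step, so at step 6 it is 2 + 6·(-1) = -4.
The third coordinate changes by +1 each step, so at step 6 it is 9 + 6·(1) = 15.

(-3, -4, 15)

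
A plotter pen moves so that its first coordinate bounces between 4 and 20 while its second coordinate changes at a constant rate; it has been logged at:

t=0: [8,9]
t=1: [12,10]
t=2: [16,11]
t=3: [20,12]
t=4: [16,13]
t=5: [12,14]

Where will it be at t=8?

[8,17]

The first coordinate travels 4 per step and bounces off the walls at 4 and 20.
  step 6: 12 → 8
  step 7: 8 → 4
  step 8: 4 → 8
The second coordinate changes by +1 each step: at step 8 it is 17.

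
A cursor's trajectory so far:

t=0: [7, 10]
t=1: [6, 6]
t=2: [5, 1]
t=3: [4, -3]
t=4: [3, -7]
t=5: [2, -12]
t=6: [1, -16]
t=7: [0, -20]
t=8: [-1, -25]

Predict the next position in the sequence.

[-2, -29]

Differencing gives [-1, -4], [-1, -5], [-1, -4], [-1, -4], [-1, -5], [-1, -4], [-1, -4], [-1, -5]. This is the pattern [-1, -4], [-1, -5], [-1, -4] repeated.
step 9: apply [-1, -4] → [-2, -29]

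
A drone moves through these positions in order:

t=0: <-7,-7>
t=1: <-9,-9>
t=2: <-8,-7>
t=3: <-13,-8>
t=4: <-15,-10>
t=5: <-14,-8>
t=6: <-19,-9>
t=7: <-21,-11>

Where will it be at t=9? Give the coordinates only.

<-25,-10>

Differencing gives <-2,-2>, <+1,+2>, <-5,-1>, <-2,-2>, <+1,+2>, <-5,-1>, <-2,-2>. This is the pattern <-2,-2>, <+1,+2>, <-5,-1> repeated.
step 8: apply <+1,+2> → <-20,-9>
step 9: apply <-5,-1> → <-25,-10>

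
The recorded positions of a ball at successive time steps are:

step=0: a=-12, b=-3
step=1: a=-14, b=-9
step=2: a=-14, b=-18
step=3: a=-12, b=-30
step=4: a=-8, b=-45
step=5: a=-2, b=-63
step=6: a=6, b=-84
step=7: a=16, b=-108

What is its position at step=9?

a=42, b=-165

First differences are (-2, -6), (+0, -9), (+2, -12), (+4, -15), (+6, -18), (+8, -21), (+10, -24); their common second difference is (+2, -3) (constant acceleration).
step 8: a=16, b=-108 + (+12, -27) → a=28, b=-135
step 9: a=28, b=-135 + (+14, -30) → a=42, b=-165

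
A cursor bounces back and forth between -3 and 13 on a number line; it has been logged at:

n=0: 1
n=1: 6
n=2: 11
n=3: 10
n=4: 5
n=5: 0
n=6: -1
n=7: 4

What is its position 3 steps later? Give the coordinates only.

7

The value reflects between -3 and 13, moving 5 per step.
  step 8: 4 → 9
  step 9: 9 → 12
  step 10: 12 → 7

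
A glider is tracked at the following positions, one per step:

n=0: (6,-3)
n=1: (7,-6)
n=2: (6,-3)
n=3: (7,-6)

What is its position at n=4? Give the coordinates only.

Step-to-step displacements: (+1,-3), (-1,+3), (+1,-3); each is -1× the previous.
step 4: (7,-6) + (-1,+3) → (6,-3)

(6,-3)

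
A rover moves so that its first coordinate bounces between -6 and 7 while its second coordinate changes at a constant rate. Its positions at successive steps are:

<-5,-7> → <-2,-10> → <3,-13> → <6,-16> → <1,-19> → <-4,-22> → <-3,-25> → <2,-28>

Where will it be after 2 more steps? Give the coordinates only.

The first coordinate reflects between -6 and 7, moving 5 per step.
  step 8: 2 → 7
  step 9: 7 → 2
The second coordinate changes by -3 each step: at step 9 it is -34.

<2,-34>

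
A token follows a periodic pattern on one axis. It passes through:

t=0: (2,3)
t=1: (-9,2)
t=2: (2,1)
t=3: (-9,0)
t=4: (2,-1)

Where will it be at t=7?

The first coordinate repeats the cycle [2, -9] with period 2; step 7 mod 2 = 1, giving -9.
The second coordinate changes by -1 each step, so at step 7 it is 3 + 7·(-1) = -4.

(-9,-4)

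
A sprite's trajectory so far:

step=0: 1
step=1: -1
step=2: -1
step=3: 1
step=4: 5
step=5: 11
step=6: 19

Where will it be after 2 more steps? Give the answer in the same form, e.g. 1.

41

Successive displacements: -2, +0, +2, +4, +6, +8 — each changes by +2.
step 7: 19 + 10 → 29
step 8: 29 + 12 → 41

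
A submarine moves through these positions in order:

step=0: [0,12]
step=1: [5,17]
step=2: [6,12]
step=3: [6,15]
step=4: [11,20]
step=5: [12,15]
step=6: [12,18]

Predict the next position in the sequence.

[17,23]

The moves between consecutive positions are [+5,+5], [+1,-5], [+0,+3], [+5,+5], [+1,-5], [+0,+3]; they repeat the 3-cycle [[+5,+5], [+1,-5], [+0,+3]].
step 7: apply [+5,+5] → [17,23]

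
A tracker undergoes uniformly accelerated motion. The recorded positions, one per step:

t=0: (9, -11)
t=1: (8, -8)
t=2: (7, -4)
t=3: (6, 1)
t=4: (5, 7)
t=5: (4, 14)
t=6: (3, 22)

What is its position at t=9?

First differences are (-1, +3), (-1, +4), (-1, +5), (-1, +6), (-1, +7), (-1, +8); their common second difference is (+0, +1) (constant acceleration).
step 7: (3, 22) + (-1, +9) → (2, 31)
step 8: (2, 31) + (-1, +10) → (1, 41)
step 9: (1, 41) + (-1, +11) → (0, 52)

(0, 52)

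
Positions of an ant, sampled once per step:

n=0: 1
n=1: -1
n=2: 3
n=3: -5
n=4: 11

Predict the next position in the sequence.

The jumps are -2, +4, -8, +16 — a geometric progression with ratio -2.
step 5: 11 − 32 → -21

-21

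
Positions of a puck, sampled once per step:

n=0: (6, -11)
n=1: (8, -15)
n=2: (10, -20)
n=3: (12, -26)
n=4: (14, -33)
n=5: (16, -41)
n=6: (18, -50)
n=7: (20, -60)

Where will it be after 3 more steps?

First differences are (+2, -4), (+2, -5), (+2, -6), (+2, -7), (+2, -8), (+2, -9), (+2, -10); their common second difference is (+0, -1) (constant acceleration).
step 8: (20, -60) + (+2, -11) → (22, -71)
step 9: (22, -71) + (+2, -12) → (24, -83)
step 10: (24, -83) + (+2, -13) → (26, -96)

(26, -96)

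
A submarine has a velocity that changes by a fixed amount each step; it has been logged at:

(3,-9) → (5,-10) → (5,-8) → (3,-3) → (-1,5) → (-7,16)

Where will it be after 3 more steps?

(-37,67)

First differences are (+2,-1), (+0,+2), (-2,+5), (-4,+8), (-6,+11); their common second difference is (-2,+3) (constant acceleration).
step 6: (-7,16) + (-8,+14) → (-15,30)
step 7: (-15,30) + (-10,+17) → (-25,47)
step 8: (-25,47) + (-12,+20) → (-37,67)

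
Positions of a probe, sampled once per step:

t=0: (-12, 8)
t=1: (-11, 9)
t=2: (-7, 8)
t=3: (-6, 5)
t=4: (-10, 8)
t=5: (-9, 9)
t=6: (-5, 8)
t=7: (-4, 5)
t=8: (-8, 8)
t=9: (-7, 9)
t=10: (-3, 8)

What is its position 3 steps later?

(-5, 9)

Step-to-step displacements: (+1, +1), (+4, -1), (+1, -3), (-4, +3), (+1, +1), (+4, -1), (+1, -3), (-4, +3), (+1, +1), (+4, -1) — a repeating cycle of length 4.
step 11: apply (+1, -3) → (-2, 5)
step 12: apply (-4, +3) → (-6, 8)
step 13: apply (+1, +1) → (-5, 9)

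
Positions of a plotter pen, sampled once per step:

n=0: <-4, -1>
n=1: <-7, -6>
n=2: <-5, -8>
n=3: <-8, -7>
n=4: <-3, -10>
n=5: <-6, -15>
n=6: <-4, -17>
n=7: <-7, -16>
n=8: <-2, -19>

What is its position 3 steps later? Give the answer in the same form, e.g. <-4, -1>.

<-6, -25>

Step-to-step displacements: <-3, -5>, <+2, -2>, <-3, +1>, <+5, -3>, <-3, -5>, <+2, -2>, <-3, +1>, <+5, -3> — a repeating cycle of length 4.
step 9: apply <-3, -5> → <-5, -24>
step 10: apply <+2, -2> → <-3, -26>
step 11: apply <-3, +1> → <-6, -25>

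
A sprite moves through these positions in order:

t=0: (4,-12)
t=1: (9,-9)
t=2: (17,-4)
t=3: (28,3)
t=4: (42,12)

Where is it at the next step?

Successive displacements: (+5,+3), (+8,+5), (+11,+7), (+14,+9) — each changes by (+3,+2).
step 5: (42,12) + (+17,+11) → (59,23)

(59,23)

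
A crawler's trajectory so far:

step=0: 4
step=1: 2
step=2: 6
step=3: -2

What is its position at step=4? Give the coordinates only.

14

Consecutive displacements -2, +4, -8 scale by a factor of -2 each step.
step 4: -2 + 16 → 14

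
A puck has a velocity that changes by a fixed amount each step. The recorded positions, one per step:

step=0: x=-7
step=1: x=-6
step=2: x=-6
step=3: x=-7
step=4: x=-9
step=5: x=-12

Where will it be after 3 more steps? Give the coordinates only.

First differences are +1, +0, -1, -2, -3; their common second difference is -1 (constant acceleration).
step 6: -12 − 4 → x=-16
step 7: -16 − 5 → x=-21
step 8: -21 − 6 → x=-27

x=-27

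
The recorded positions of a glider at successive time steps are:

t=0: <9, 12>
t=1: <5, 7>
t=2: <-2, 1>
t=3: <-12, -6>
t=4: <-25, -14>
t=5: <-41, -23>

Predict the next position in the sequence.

Taking differences between consecutive positions: <-4, -5>, <-7, -6>, <-10, -7>, <-13, -8>, <-16, -9>. These grow by <-3, -1> each step.
step 6: <-41, -23> + <-19, -10> → <-60, -33>

<-60, -33>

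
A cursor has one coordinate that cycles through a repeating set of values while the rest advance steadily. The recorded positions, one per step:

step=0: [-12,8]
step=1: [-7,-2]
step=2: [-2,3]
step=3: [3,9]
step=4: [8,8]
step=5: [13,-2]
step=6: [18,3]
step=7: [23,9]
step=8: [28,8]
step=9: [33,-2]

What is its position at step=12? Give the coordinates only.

First: linear, +5 per step → 48 at step 12.
Second: cycles through 8, -2, 3, 9 every 4 steps. Step 12 lands at position 0 of the cycle → 8.

[48,8]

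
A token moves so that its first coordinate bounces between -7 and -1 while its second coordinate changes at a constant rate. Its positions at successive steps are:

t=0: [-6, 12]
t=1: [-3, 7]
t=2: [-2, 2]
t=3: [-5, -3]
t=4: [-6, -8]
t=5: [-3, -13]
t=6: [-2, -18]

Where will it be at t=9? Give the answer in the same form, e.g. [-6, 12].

The first coordinate reflects between -7 and -1, moving 3 per step.
  step 7: -2 → -5
  step 8: -5 → -6
  step 9: -6 → -3
The second coordinate changes by -5 each step: at step 9 it is -33.

[-3, -33]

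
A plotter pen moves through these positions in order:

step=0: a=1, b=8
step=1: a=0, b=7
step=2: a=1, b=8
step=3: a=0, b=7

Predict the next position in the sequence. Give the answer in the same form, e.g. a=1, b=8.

a=1, b=8

Step-to-step displacements: (-1, -1), (+1, +1), (-1, -1); each is -1× the previous.
step 4: a=0, b=7 + (+1, +1) → a=1, b=8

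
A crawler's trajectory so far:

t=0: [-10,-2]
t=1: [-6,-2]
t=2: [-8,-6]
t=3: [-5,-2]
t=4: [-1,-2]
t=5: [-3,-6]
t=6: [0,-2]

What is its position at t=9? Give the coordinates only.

The moves between consecutive positions are [+4,+0], [-2,-4], [+3,+4], [+4,+0], [-2,-4], [+3,+4]; they repeat the 3-cycle [[+4,+0], [-2,-4], [+3,+4]].
step 7: apply [+4,+0] → [4,-2]
step 8: apply [-2,-4] → [2,-6]
step 9: apply [+3,+4] → [5,-2]

[5,-2]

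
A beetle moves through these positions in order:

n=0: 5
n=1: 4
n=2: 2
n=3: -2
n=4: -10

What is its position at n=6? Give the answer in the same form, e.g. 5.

-58

The jumps are -1, -2, -4, -8 — a geometric progression with ratio 2.
step 5: -10 − 16 → -26
step 6: -26 − 32 → -58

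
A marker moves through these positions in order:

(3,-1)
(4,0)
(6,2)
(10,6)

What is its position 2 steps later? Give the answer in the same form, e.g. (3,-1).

Step-to-step displacements: (+1,+1), (+2,+2), (+4,+4); each is 2× the previous.
step 4: (10,6) + (+8,+8) → (18,14)
step 5: (18,14) + (+16,+16) → (34,30)

(34,30)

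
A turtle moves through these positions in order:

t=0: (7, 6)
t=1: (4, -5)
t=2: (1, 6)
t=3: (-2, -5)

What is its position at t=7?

First: linear, -3 per step → -14 at step 7.
Second: cycles through 6, -5 every 2 steps. Step 7 lands at position 1 of the cycle → -5.

(-14, -5)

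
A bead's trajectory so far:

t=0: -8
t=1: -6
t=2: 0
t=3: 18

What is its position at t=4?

72

Consecutive displacements +2, +6, +18 scale by a factor of 3 each step.
step 4: 18 + 54 → 72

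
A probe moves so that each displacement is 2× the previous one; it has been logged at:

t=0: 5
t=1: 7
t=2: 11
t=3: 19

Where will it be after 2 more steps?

67

Consecutive displacements +2, +4, +8 scale by a factor of 2 each step.
step 4: 19 + 16 → 35
step 5: 35 + 32 → 67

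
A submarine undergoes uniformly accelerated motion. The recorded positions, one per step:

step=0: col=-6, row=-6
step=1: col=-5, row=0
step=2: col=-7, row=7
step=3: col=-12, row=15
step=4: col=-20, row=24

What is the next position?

col=-31, row=34

Taking differences between consecutive positions: (+1, +6), (-2, +7), (-5, +8), (-8, +9). These grow by (-3, +1) each step.
step 5: col=-20, row=24 + (-11, +10) → col=-31, row=34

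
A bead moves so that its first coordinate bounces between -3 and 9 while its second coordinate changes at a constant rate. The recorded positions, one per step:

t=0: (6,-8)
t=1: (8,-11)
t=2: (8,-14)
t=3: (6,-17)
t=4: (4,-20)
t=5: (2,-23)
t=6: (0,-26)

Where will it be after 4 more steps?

The first coordinate travels 2 per step and bounces off the walls at -3 and 9.
  step 7: 0 → -2
  step 8: -2 → -2
  step 9: -2 → 0
  step 10: 0 → 2
The second coordinate changes by -3 each step: at step 10 it is -38.

(2,-38)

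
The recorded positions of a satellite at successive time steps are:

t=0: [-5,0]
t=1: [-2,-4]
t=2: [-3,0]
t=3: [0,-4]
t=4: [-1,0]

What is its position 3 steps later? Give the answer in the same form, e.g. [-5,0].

[4,-4]

Differencing gives [+3,-4], [-1,+4], [+3,-4], [-1,+4]. This is the pattern [+3,-4], [-1,+4] repeated.
step 5: apply [+3,-4] → [2,-4]
step 6: apply [-1,+4] → [1,0]
step 7: apply [+3,-4] → [4,-4]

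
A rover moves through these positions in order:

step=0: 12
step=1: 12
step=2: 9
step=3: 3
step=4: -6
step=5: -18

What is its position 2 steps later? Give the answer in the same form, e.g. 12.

-51

Taking differences between consecutive positions: +0, -3, -6, -9, -12. These grow by -3 each step.
step 6: -18 − 15 → -33
step 7: -33 − 18 → -51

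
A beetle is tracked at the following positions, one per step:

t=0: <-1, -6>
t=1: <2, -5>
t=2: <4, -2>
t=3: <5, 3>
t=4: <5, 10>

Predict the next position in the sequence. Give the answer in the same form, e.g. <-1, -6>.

<4, 19>

Successive displacements: <+3, +1>, <+2, +3>, <+1, +5>, <+0, +7> — each changes by <-1, +2>.
step 5: <5, 10> + <-1, +9> → <4, 19>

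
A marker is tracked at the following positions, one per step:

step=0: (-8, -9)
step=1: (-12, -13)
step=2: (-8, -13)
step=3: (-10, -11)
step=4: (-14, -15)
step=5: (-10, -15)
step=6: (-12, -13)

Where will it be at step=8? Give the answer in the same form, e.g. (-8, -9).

(-12, -17)

Step-to-step displacements: (-4, -4), (+4, +0), (-2, +2), (-4, -4), (+4, +0), (-2, +2) — a repeating cycle of length 3.
step 7: apply (-4, -4) → (-16, -17)
step 8: apply (+4, +0) → (-12, -17)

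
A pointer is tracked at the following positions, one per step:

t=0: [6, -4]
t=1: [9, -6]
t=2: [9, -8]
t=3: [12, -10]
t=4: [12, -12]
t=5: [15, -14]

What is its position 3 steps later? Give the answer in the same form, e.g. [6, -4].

[18, -20]

Step-to-step displacements: [+3, -2], [+0, -2], [+3, -2], [+0, -2], [+3, -2] — a repeating cycle of length 2.
step 6: apply [+0, -2] → [15, -16]
step 7: apply [+3, -2] → [18, -18]
step 8: apply [+0, -2] → [18, -20]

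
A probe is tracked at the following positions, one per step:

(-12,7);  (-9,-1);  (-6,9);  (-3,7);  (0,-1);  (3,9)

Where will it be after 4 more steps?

The first coordinate changes by +3 each step, so at step 9 it is -12 + 9·(3) = 15.
The second coordinate repeats the cycle [7, -1, 9] with period 3; step 9 mod 3 = 0, giving 7.

(15,7)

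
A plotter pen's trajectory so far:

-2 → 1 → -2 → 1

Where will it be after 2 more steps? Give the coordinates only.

1

The jumps are +3, -3, +3 — a geometric progression with ratio -1.
step 4: 1 − 3 → -2
step 5: -2 + 3 → 1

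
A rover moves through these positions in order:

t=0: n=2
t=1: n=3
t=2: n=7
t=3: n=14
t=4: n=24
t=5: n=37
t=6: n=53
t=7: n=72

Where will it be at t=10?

n=147

Taking differences between consecutive positions: +1, +4, +7, +10, +13, +16, +19. These grow by +3 each step.
step 8: 72 + 22 → n=94
step 9: 94 + 25 → n=119
step 10: 119 + 28 → n=147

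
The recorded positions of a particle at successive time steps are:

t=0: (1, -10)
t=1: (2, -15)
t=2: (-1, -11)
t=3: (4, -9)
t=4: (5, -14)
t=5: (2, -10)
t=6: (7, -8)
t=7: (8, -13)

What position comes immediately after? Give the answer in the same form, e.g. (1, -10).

The moves between consecutive positions are (+1, -5), (-3, +4), (+5, +2), (+1, -5), (-3, +4), (+5, +2), (+1, -5); they repeat the 3-cycle [(+1, -5), (-3, +4), (+5, +2)].
step 8: apply (-3, +4) → (5, -9)

(5, -9)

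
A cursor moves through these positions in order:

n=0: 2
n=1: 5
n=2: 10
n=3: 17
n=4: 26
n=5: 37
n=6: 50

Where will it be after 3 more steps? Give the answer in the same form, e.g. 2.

Successive displacements: +3, +5, +7, +9, +11, +13 — each changes by +2.
step 7: 50 + 15 → 65
step 8: 65 + 17 → 82
step 9: 82 + 19 → 101

101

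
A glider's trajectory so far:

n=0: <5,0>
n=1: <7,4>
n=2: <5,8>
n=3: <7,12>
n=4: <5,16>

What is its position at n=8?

<5,32>

First: cycles through 5, 7 every 2 steps. Step 8 lands at position 0 of the cycle → 5.
Second: linear, +4 per step → 32 at step 8.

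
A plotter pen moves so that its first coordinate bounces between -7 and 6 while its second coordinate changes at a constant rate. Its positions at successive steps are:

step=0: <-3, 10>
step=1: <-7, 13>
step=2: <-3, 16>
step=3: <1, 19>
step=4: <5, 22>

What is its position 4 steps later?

The first coordinate travels 4 per step and bounces off the walls at -7 and 6.
  step 5: 5 → 3
  step 6: 3 → -1
  step 7: -1 → -5
  step 8: -5 → -5
The second coordinate changes by +3 each step: at step 8 it is 34.

<-5, 34>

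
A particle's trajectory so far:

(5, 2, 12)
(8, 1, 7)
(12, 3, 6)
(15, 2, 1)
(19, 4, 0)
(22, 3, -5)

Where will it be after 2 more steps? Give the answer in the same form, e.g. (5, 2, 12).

The moves between consecutive positions are (+3, -1, -5), (+4, +2, -1), (+3, -1, -5), (+4, +2, -1), (+3, -1, -5); they repeat the 2-cycle [(+3, -1, -5), (+4, +2, -1)].
step 6: apply (+4, +2, -1) → (26, 5, -6)
step 7: apply (+3, -1, -5) → (29, 4, -11)

(29, 4, -11)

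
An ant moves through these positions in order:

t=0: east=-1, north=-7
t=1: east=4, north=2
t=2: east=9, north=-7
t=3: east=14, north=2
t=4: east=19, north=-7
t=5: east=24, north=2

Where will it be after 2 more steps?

east=34, north=2

The east coordinate changes by +5 each step, so at step 7 it is -1 + 7·(5) = 34.
The north coordinate repeats the cycle [-7, 2] with period 2; step 7 mod 2 = 1, giving 2.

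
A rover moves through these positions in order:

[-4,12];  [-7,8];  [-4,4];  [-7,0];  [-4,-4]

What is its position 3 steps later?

The first coordinate repeats the cycle [-4, -7] with period 2; step 7 mod 2 = 1, giving -7.
The second coordinate changes by -4 each step, so at step 7 it is 12 + 7·(-4) = -16.

[-7,-16]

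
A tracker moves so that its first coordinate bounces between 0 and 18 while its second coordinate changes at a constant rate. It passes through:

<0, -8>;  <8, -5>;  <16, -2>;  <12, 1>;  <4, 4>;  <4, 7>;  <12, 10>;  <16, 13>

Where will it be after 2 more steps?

The first coordinate reflects between 0 and 18, moving 8 per step.
  step 8: 16 → 8
  step 9: 8 → 0
The second coordinate changes by +3 each step: at step 9 it is 19.

<0, 19>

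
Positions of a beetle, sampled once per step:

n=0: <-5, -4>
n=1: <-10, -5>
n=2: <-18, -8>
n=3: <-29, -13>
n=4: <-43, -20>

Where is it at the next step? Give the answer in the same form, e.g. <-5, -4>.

First differences are <-5, -1>, <-8, -3>, <-11, -5>, <-14, -7>; their common second difference is <-3, -2> (constant acceleration).
step 5: <-43, -20> + <-17, -9> → <-60, -29>

<-60, -29>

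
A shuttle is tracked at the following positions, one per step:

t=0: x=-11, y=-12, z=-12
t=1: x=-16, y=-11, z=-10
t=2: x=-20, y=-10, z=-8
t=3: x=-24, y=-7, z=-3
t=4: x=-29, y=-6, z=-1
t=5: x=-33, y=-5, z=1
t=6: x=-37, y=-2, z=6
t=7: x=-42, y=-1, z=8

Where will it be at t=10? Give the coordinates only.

Differencing gives (-5,+1,+2), (-4,+1,+2), (-4,+3,+5), (-5,+1,+2), (-4,+1,+2), (-4,+3,+5), (-5,+1,+2). This is the pattern (-5,+1,+2), (-4,+1,+2), (-4,+3,+5) repeated.
step 8: apply (-4,+1,+2) → x=-46, y=0, z=10
step 9: apply (-4,+3,+5) → x=-50, y=3, z=15
step 10: apply (-5,+1,+2) → x=-55, y=4, z=17

x=-55, y=4, z=17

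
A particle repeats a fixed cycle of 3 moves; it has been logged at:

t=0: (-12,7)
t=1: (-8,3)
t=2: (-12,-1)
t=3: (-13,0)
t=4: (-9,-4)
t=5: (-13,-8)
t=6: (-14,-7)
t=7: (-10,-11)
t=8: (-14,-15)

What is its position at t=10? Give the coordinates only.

(-11,-18)

Step-to-step displacements: (+4,-4), (-4,-4), (-1,+1), (+4,-4), (-4,-4), (-1,+1), (+4,-4), (-4,-4) — a repeating cycle of length 3.
step 9: apply (-1,+1) → (-15,-14)
step 10: apply (+4,-4) → (-11,-18)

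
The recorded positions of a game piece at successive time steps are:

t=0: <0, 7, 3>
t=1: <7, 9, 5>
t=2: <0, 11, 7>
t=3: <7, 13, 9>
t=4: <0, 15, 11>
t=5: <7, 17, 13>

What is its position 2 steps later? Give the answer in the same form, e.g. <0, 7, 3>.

First: cycles through 0, 7 every 2 steps. Step 7 lands at position 1 of the cycle → 7.
Second: linear, +2 per step → 21 at step 7.
Third: linear, +2 per step → 17 at step 7.

<7, 21, 17>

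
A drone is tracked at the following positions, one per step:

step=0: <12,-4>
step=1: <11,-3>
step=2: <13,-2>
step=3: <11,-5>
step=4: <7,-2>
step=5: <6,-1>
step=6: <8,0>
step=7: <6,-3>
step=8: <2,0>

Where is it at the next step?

The moves between consecutive positions are <-1,+1>, <+2,+1>, <-2,-3>, <-4,+3>, <-1,+1>, <+2,+1>, <-2,-3>, <-4,+3>; they repeat the 4-cycle [<-1,+1>, <+2,+1>, <-2,-3>, <-4,+3>].
step 9: apply <-1,+1> → <1,1>

<1,1>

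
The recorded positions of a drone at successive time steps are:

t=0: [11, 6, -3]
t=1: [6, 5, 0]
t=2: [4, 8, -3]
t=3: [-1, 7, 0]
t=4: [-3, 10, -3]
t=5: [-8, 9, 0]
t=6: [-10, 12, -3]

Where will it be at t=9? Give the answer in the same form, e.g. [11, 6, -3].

[-22, 13, 0]

The moves between consecutive positions are [-5, -1, +3], [-2, +3, -3], [-5, -1, +3], [-2, +3, -3], [-5, -1, +3], [-2, +3, -3]; they repeat the 2-cycle [[-5, -1, +3], [-2, +3, -3]].
step 7: apply [-5, -1, +3] → [-15, 11, 0]
step 8: apply [-2, +3, -3] → [-17, 14, -3]
step 9: apply [-5, -1, +3] → [-22, 13, 0]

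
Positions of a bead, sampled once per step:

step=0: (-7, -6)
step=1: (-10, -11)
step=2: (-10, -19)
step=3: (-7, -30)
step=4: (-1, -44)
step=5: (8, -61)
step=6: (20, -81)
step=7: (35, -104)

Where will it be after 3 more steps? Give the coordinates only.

Successive displacements: (-3, -5), (+0, -8), (+3, -11), (+6, -14), (+9, -17), (+12, -20), (+15, -23) — each changes by (+3, -3).
step 8: (35, -104) + (+18, -26) → (53, -130)
step 9: (53, -130) + (+21, -29) → (74, -159)
step 10: (74, -159) + (+24, -32) → (98, -191)

(98, -191)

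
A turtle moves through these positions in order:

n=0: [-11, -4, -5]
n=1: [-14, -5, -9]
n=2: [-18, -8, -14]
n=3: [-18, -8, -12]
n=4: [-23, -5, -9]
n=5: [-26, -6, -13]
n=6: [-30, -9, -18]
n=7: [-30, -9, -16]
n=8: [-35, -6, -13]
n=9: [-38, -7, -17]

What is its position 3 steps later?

[-47, -7, -17]

Differencing gives [-3, -1, -4], [-4, -3, -5], [+0, +0, +2], [-5, +3, +3], [-3, -1, -4], [-4, -3, -5], [+0, +0, +2], [-5, +3, +3], [-3, -1, -4]. This is the pattern [-3, -1, -4], [-4, -3, -5], [+0, +0, +2], [-5, +3, +3] repeated.
step 10: apply [-4, -3, -5] → [-42, -10, -22]
step 11: apply [+0, +0, +2] → [-42, -10, -20]
step 12: apply [-5, +3, +3] → [-47, -7, -17]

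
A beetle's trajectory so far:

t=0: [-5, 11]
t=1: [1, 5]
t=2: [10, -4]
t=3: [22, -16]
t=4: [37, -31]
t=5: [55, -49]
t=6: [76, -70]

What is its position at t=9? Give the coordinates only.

First differences are [+6, -6], [+9, -9], [+12, -12], [+15, -15], [+18, -18], [+21, -21]; their common second difference is [+3, -3] (constant acceleration).
step 7: [76, -70] + [+24, -24] → [100, -94]
step 8: [100, -94] + [+27, -27] → [127, -121]
step 9: [127, -121] + [+30, -30] → [157, -151]

[157, -151]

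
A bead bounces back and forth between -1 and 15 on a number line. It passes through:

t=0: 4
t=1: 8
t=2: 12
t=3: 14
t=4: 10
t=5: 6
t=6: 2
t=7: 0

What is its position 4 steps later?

14

The value travels 4 per step and bounces off the walls at -1 and 15.
  step 8: 0 → 4
  step 9: 4 → 8
  step 10: 8 → 12
  step 11: 12 → 14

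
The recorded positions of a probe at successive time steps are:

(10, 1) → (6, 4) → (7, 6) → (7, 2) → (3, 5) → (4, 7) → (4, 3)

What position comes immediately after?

(0, 6)

Step-to-step displacements: (-4, +3), (+1, +2), (+0, -4), (-4, +3), (+1, +2), (+0, -4) — a repeating cycle of length 3.
step 7: apply (-4, +3) → (0, 6)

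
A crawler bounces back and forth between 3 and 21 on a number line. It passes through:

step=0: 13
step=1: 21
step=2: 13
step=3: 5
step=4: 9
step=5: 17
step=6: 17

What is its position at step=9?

13

The value reflects between 3 and 21, moving 8 per step.
  step 7: 17 → 9
  step 8: 9 → 5
  step 9: 5 → 13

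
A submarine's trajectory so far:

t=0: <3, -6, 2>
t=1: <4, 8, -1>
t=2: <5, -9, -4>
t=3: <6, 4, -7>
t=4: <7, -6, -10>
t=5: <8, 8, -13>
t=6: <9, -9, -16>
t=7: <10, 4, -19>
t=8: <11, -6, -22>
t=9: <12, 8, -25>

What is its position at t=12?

<15, -6, -34>

The first coordinate changes by +1 each step, so at step 12 it is 3 + 12·(1) = 15.
The second coordinate repeats the cycle [-6, 8, -9, 4] with period 4; step 12 mod 4 = 0, giving -6.
The third coordinate changes by -3 each step, so at step 12 it is 2 + 12·(-3) = -34.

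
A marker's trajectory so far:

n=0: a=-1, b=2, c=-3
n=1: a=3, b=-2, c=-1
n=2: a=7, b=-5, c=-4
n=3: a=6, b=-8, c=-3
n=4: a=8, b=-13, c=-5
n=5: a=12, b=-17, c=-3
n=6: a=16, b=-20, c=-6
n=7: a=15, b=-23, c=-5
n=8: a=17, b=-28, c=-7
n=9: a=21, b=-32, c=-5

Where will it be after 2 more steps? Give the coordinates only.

a=24, b=-38, c=-7

Step-to-step displacements: (+4,-4,+2), (+4,-3,-3), (-1,-3,+1), (+2,-5,-2), (+4,-4,+2), (+4,-3,-3), (-1,-3,+1), (+2,-5,-2), (+4,-4,+2) — a repeating cycle of length 4.
step 10: apply (+4,-3,-3) → a=25, b=-35, c=-8
step 11: apply (-1,-3,+1) → a=24, b=-38, c=-7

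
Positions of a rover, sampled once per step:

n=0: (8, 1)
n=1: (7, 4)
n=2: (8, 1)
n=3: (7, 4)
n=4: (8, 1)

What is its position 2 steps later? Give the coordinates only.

Step-to-step displacements: (-1, +3), (+1, -3), (-1, +3), (+1, -3); each is -1× the previous.
step 5: (8, 1) + (-1, +3) → (7, 4)
step 6: (7, 4) + (+1, -3) → (8, 1)

(8, 1)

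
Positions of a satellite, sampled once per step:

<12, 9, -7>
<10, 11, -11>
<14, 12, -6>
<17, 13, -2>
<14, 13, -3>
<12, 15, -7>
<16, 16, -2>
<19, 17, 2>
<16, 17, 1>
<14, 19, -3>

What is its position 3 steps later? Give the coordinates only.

The moves between consecutive positions are <-2, +2, -4>, <+4, +1, +5>, <+3, +1, +4>, <-3, +0, -1>, <-2, +2, -4>, <+4, +1, +5>, <+3, +1, +4>, <-3, +0, -1>, <-2, +2, -4>; they repeat the 4-cycle [<-2, +2, -4>, <+4, +1, +5>, <+3, +1, +4>, <-3, +0, -1>].
step 10: apply <+4, +1, +5> → <18, 20, 2>
step 11: apply <+3, +1, +4> → <21, 21, 6>
step 12: apply <-3, +0, -1> → <18, 21, 5>

<18, 21, 5>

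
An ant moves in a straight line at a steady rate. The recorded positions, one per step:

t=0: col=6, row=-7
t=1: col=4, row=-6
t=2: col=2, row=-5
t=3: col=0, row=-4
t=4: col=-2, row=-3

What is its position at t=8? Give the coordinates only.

col=-10, row=1

The position changes by (-2, +1) every step.
step 5: col=-2, row=-3 + (-2, +1) → col=-4, row=-2
step 6: col=-4, row=-2 + (-2, +1) → col=-6, row=-1
step 7: col=-6, row=-1 + (-2, +1) → col=-8, row=0
step 8: col=-8, row=0 + (-2, +1) → col=-10, row=1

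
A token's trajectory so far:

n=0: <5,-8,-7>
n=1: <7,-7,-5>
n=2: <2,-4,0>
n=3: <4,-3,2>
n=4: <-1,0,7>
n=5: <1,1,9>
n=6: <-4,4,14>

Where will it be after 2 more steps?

<-7,8,21>

Differencing gives <+2,+1,+2>, <-5,+3,+5>, <+2,+1,+2>, <-5,+3,+5>, <+2,+1,+2>, <-5,+3,+5>. This is the pattern <+2,+1,+2>, <-5,+3,+5> repeated.
step 7: apply <+2,+1,+2> → <-2,5,16>
step 8: apply <-5,+3,+5> → <-7,8,21>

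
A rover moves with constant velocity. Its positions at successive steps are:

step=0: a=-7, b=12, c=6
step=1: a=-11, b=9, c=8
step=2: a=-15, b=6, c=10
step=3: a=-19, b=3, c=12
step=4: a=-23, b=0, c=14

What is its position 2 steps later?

The position changes by (-4,-3,+2) every step.
step 5: a=-23, b=0, c=14 + (-4,-3,+2) → a=-27, b=-3, c=16
step 6: a=-27, b=-3, c=16 + (-4,-3,+2) → a=-31, b=-6, c=18

a=-31, b=-6, c=18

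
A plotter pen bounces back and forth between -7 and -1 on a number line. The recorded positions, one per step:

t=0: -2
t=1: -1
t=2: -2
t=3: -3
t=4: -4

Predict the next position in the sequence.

The value reflects between -7 and -1, moving 1 per step.
  step 5: -4 → -5

-5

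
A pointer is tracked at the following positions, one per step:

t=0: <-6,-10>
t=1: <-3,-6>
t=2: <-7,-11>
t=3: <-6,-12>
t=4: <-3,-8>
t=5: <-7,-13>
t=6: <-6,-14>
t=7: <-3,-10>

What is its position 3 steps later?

<-3,-12>

The moves between consecutive positions are <+3,+4>, <-4,-5>, <+1,-1>, <+3,+4>, <-4,-5>, <+1,-1>, <+3,+4>; they repeat the 3-cycle [<+3,+4>, <-4,-5>, <+1,-1>].
step 8: apply <-4,-5> → <-7,-15>
step 9: apply <+1,-1> → <-6,-16>
step 10: apply <+3,+4> → <-3,-12>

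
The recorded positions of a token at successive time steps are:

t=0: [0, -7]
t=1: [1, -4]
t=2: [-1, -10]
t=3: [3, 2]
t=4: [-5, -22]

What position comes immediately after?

Consecutive displacements [+1, +3], [-2, -6], [+4, +12], [-8, -24] scale by a factor of -2 each step.
step 5: [-5, -22] + [+16, +48] → [11, 26]

[11, 26]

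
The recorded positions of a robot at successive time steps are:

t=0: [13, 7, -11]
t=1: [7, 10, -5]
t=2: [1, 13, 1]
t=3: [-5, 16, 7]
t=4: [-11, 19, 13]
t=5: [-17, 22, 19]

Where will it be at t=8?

Each step adds [-6, +3, +6] to the position.
step 6: [-17, 22, 19] + [-6, +3, +6] → [-23, 25, 25]
step 7: [-23, 25, 25] + [-6, +3, +6] → [-29, 28, 31]
step 8: [-29, 28, 31] + [-6, +3, +6] → [-35, 31, 37]

[-35, 31, 37]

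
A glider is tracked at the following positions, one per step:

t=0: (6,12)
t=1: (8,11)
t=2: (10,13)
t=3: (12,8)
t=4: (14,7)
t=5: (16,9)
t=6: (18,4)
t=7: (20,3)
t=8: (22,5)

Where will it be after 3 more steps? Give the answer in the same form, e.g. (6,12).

The moves between consecutive positions are (+2,-1), (+2,+2), (+2,-5), (+2,-1), (+2,+2), (+2,-5), (+2,-1), (+2,+2); they repeat the 3-cycle [(+2,-1), (+2,+2), (+2,-5)].
step 9: apply (+2,-5) → (24,0)
step 10: apply (+2,-1) → (26,-1)
step 11: apply (+2,+2) → (28,1)

(28,1)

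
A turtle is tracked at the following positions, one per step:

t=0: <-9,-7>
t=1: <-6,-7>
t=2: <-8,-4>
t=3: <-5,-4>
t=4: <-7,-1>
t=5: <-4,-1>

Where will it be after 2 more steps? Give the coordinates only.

Step-to-step displacements: <+3,+0>, <-2,+3>, <+3,+0>, <-2,+3>, <+3,+0> — a repeating cycle of length 2.
step 6: apply <-2,+3> → <-6,2>
step 7: apply <+3,+0> → <-3,2>

<-3,2>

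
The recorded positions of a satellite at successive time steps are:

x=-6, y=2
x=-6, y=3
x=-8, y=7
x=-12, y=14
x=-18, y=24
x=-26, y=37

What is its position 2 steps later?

x=-48, y=72

First differences are (+0, +1), (-2, +4), (-4, +7), (-6, +10), (-8, +13); their common second difference is (-2, +3) (constant acceleration).
step 6: x=-26, y=37 + (-10, +16) → x=-36, y=53
step 7: x=-36, y=53 + (-12, +19) → x=-48, y=72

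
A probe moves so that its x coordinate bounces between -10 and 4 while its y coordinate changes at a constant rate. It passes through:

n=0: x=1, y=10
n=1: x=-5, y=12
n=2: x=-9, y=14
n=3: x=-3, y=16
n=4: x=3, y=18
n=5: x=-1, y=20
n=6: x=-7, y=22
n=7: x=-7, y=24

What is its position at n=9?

The x coordinate reflects between -10 and 4, moving 6 per step.
  step 8: -7 → -1
  step 9: -1 → 3
The y coordinate changes by +2 each step: at step 9 it is 28.

x=3, y=28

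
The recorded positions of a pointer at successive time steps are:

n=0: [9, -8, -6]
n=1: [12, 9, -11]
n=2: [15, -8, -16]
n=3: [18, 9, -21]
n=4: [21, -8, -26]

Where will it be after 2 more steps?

[27, -8, -36]

The first coordinate changes by +3 each step, so at step 6 it is 9 + 6·(3) = 27.
The second coordinate repeats the cycle [-8, 9] with period 2; step 6 mod 2 = 0, giving -8.
The third coordinate changes by -5 each step, so at step 6 it is -6 + 6·(-5) = -36.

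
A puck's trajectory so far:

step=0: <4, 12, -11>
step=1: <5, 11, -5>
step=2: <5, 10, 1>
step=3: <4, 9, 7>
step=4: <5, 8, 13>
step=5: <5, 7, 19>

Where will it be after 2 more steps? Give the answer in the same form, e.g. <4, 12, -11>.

<5, 5, 31>

First: cycles through 4, 5, 5 every 3 steps. Step 7 lands at position 1 of the cycle → 5.
Second: linear, -1 per step → 5 at step 7.
Third: linear, +6 per step → 31 at step 7.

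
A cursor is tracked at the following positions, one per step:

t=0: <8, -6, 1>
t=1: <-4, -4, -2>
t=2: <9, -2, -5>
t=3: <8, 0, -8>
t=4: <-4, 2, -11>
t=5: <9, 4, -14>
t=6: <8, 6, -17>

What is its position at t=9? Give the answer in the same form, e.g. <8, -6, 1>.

First: cycles through 8, -4, 9 every 3 steps. Step 9 lands at position 0 of the cycle → 8.
Second: linear, +2 per step → 12 at step 9.
Third: linear, -3 per step → -26 at step 9.

<8, 12, -26>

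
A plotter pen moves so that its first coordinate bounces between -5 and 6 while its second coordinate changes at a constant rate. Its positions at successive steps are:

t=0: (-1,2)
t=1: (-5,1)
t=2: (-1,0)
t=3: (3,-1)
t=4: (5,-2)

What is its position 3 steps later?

(-3,-5)

The first coordinate travels 4 per step and bounces off the walls at -5 and 6.
  step 5: 5 → 1
  step 6: 1 → -3
  step 7: -3 → -3
The second coordinate changes by -1 each step: at step 7 it is -5.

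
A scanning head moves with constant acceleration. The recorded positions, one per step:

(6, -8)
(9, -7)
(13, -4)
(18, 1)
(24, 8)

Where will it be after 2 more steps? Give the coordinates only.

First differences are (+3, +1), (+4, +3), (+5, +5), (+6, +7); their common second difference is (+1, +2) (constant acceleration).
step 5: (24, 8) + (+7, +9) → (31, 17)
step 6: (31, 17) + (+8, +11) → (39, 28)

(39, 28)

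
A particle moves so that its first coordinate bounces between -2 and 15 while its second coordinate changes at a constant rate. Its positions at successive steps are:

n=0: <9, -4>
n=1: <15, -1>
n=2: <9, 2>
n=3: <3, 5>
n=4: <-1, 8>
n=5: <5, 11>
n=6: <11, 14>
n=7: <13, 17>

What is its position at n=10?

<1, 26>

The first coordinate reflects between -2 and 15, moving 6 per step.
  step 8: 13 → 7
  step 9: 7 → 1
  step 10: 1 → 1
The second coordinate changes by +3 each step: at step 10 it is 26.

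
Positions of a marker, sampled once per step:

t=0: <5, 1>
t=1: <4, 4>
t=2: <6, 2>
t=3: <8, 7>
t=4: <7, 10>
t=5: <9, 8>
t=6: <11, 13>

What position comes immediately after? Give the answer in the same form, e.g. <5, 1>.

Step-to-step displacements: <-1, +3>, <+2, -2>, <+2, +5>, <-1, +3>, <+2, -2>, <+2, +5> — a repeating cycle of length 3.
step 7: apply <-1, +3> → <10, 16>

<10, 16>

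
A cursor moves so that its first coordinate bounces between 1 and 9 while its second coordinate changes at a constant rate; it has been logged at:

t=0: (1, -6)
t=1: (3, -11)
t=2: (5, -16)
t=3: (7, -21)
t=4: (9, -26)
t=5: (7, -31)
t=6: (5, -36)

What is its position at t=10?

The first coordinate reflects between 1 and 9, moving 2 per step.
  step 7: 5 → 3
  step 8: 3 → 1
  step 9: 1 → 3
  step 10: 3 → 5
The second coordinate changes by -5 each step: at step 10 it is -56.

(5, -56)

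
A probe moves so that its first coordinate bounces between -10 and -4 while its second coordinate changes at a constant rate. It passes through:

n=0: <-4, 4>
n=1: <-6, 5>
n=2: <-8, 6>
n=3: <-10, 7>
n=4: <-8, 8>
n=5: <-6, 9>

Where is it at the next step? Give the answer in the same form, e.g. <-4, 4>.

<-4, 10>

The first coordinate reflects between -10 and -4, moving 2 per step.
  step 6: -6 → -4
The second coordinate changes by +1 each step: at step 6 it is 10.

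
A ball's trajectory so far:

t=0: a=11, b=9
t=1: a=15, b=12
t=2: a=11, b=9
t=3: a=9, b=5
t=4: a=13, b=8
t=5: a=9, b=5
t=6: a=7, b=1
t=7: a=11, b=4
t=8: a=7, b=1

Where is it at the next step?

a=5, b=-3

The moves between consecutive positions are (+4,+3), (-4,-3), (-2,-4), (+4,+3), (-4,-3), (-2,-4), (+4,+3), (-4,-3); they repeat the 3-cycle [(+4,+3), (-4,-3), (-2,-4)].
step 9: apply (-2,-4) → a=5, b=-3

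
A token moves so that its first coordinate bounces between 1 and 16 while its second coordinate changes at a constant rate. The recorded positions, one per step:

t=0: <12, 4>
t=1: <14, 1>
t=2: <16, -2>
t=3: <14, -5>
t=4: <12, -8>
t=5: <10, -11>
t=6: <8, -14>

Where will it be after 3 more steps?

<2, -23>

The first coordinate reflects between 1 and 16, moving 2 per step.
  step 7: 8 → 6
  step 8: 6 → 4
  step 9: 4 → 2
The second coordinate changes by -3 each step: at step 9 it is -23.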